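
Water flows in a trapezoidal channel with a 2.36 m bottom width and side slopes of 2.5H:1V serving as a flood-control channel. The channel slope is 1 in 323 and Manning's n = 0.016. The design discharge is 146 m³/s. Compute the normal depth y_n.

Manning's equation rearranged: A R^(2/3) = nQ / (1·√S) = 0.016 × 146 / (√0.003096) = 41.98.
Trying y = 3.37 m: A R^(2/3) = 53.23 — over.
Trying y = 2.23 m: A R^(2/3) = 20.33 — short.
Trying y = 3.05 m: A R^(2/3) = 42.03 — matches.

y_n = 3.05 m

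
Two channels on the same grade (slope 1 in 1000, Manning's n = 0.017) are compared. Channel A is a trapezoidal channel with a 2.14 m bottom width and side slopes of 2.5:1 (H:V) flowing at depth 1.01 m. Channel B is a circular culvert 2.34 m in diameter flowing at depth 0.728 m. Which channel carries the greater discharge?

Channel A: With bottom width b = 2.14 m and side slope z = 2.5: A = (b + zy)y = (2.14 + 2.5×1.01)×1.01 = 4.712 m²; P = b + 2y√(1+z²) = 2.14 + 2×1.01×2.693 = 7.579 m. Hydraulic radius R = A/P = 4.712/7.579 = 0.6217 m. Q_A = (1/0.017)·4.712·0.6217^(2/3)·√0.001 = 6.384 m³/s.
Channel B: For a circular section of diameter D = 2.34 m at depth y = 0.728 m, the central angle is θ = 2 arccos(1 − 2y/D) = 2.367 rad. Then A = (D²/8)(θ − sin θ) = 1.141 m² and P = Dθ/2 = 2.769 m. Hydraulic radius R = A/P = 1.141/2.769 = 0.4121 m. Q_B = (1/0.017)·1.141·0.4121^(2/3)·√0.001 = 1.175 m³/s.
Q_A = 6.384 m³/s vs Q_B = 1.175 m³/s, so channel A carries more.

channel A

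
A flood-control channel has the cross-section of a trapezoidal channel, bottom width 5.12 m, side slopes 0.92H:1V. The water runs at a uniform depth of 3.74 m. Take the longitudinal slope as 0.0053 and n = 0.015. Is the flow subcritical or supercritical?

supercritical

With bottom width b = 5.12 m and side slope z = 0.92: A = (b + zy)y = (5.12 + 0.92×3.74)×3.74 = 32.02 m²; P = b + 2y√(1+z²) = 5.12 + 2×3.74×1.359 = 15.28 m.
Hydraulic radius R = A/P = 32.02/15.28 = 2.095 m.
V = (1/n) R^(2/3) √S = (1/0.015) × 2.095^(2/3) × √0.0053 = 7.946 m/s. Hydraulic depth D_h = A/T = 32.02/12 = 2.668 m.
Froude number Fr = V/√(g·D_h) = 7.946/√(9.81×2.668) = 1.55, which is greater than 1, so the flow is supercritical.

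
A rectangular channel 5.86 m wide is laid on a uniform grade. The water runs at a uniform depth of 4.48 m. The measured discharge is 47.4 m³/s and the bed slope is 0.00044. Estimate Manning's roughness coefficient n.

n = 0.017

Flow area A = b·y = 5.86 × 4.48 = 26.25 m². Wetted perimeter P = b + 2y = 5.86 + 2×4.48 = 14.82 m.
Hydraulic radius R = A/P = 26.25/14.82 = 1.771 m.
Rearranging Manning's equation: n = (1/Q) A R^(2/3) S^(1/2) = (1/47.4) × 26.25 × 1.771^(2/3) × √0.00044 = 0.017.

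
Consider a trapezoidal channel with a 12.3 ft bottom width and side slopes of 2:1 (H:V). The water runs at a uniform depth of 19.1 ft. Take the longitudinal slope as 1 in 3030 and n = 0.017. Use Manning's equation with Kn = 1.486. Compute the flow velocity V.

V = 7.31 ft/s

With bottom width b = 12.3 ft and side slope z = 2: A = (b + zy)y = (12.3 + 2×19.1)×19.1 = 964.6 ft²; P = b + 2y√(1+z²) = 12.3 + 2×19.1×2.236 = 97.72 ft.
Hydraulic radius R = A/P = 964.6/97.72 = 9.871 ft.
From Manning's equation, V = (1.486/n) R^(2/3) S^(1/2) = (1.486/0.017) × 9.871^(2/3) × 0.00033^(1/2) = 7.31 ft/s.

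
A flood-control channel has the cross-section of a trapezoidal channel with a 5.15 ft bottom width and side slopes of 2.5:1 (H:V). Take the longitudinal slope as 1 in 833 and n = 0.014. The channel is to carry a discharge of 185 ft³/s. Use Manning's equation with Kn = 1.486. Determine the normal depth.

Manning's equation rearranged: A R^(2/3) = nQ / (1.486·√S) = 0.014 × 185 / (1.486 × √0.0012) = 50.3.
Trying y = 3.3 ft: A R^(2/3) = 68.53 — over.
Trying y = 2.37 ft: A R^(2/3) = 33.86 — short.
Trying y = 2.86 ft: A R^(2/3) = 50.34 — close enough.

y_n = 2.86 ft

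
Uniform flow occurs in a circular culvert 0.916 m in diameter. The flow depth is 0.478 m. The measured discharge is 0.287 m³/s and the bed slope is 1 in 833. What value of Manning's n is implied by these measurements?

n = 0.016

For a circular section of diameter D = 0.916 m at depth y = 0.478 m, the central angle is θ = 2 arccos(1 − 2y/D) = 3.229 rad. Then A = (D²/8)(θ − sin θ) = 0.3478 m² and P = Dθ/2 = 1.479 m.
Hydraulic radius R = A/P = 0.3478/1.479 = 0.2352 m.
Rearranging Manning's equation: n = (1/Q) A R^(2/3) S^(1/2) = (1/0.287) × 0.3478 × 0.2352^(2/3) × √0.0012 = 0.016.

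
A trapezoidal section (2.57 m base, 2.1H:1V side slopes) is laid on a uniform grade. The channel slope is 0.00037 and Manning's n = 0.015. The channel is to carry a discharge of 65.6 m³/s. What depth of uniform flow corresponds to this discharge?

Manning's equation rearranged: A R^(2/3) = nQ / (1·√S) = 0.015 × 65.6 / (√0.00037) = 51.16.
Try y = 2.44 m: A R^(2/3) = 22.92 — too small.
Try y = 3.47 m: A R^(2/3) = 51.13 — ≈ 51.16.

y_n = 3.47 m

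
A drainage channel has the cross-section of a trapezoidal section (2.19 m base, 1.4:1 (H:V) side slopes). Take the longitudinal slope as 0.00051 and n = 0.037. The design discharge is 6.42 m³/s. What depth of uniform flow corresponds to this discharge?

y_n = 1.99 m

Manning's equation rearranged: A R^(2/3) = nQ / (1·√S) = 0.037 × 6.42 / (√0.00051) = 10.52.
At y = 2.18 m: A R^(2/3) = 12.75 — over.
At y = 1.99 m: A R^(2/3) = 10.52 — close enough.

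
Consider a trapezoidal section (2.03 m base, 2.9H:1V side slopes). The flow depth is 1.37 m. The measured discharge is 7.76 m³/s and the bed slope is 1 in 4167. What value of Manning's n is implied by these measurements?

n = 0.014

With bottom width b = 2.03 m and side slope z = 2.9: A = (b + zy)y = (2.03 + 2.9×1.37)×1.37 = 8.224 m²; P = b + 2y√(1+z²) = 2.03 + 2×1.37×3.068 = 10.44 m.
Hydraulic radius R = A/P = 8.224/10.44 = 0.7881 m.
Rearranging Manning's equation: n = (1/Q) A R^(2/3) S^(1/2) = (1/7.76) × 8.224 × 0.7881^(2/3) × √0.00024 = 0.014.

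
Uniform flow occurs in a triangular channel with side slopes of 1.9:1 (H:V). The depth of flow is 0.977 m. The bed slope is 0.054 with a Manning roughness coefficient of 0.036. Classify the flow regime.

For a triangular section with side slope z = 1.9: A = zy² = 1.9×0.977² = 1.814 m²; P = 2y√(1+z²) = 2×0.977×2.147 = 4.195 m.
Hydraulic radius R = A/P = 1.814/4.195 = 0.4323 m.
V = (1/n) R^(2/3) √S = (1/0.036) × 0.4323^(2/3) × √0.054 = 3.69 m/s. Hydraulic depth D_h = A/T = 1.814/3.713 = 0.4885 m.
Froude number Fr = V/√(g·D_h) = 3.69/√(9.81×0.4885) = 1.69, which is greater than 1, so the flow is supercritical.

supercritical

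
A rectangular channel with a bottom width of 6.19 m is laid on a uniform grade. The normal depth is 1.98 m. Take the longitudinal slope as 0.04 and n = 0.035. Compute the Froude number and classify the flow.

Flow area A = b·y = 6.19 × 1.98 = 12.26 m². Wetted perimeter P = b + 2y = 6.19 + 2×1.98 = 10.15 m.
Hydraulic radius R = A/P = 12.26/10.15 = 1.208 m.
V = (1/n) R^(2/3) √S = (1/0.035) × 1.208^(2/3) × √0.04 = 6.48 m/s. Hydraulic depth D_h = A/T = 12.26/6.19 = 1.98 m.
Froude number Fr = V/√(g·D_h) = 6.48/√(9.81×1.98) = 1.47, which is greater than 1, so the flow is supercritical.

supercritical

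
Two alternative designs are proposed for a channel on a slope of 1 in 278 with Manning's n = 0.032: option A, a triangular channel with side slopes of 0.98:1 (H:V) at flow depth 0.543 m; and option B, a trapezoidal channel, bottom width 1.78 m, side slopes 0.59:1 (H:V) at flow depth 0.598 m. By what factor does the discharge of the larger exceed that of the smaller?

7.28

Channel A: For a triangular section with side slope z = 0.98: A = zy² = 0.98×0.543² = 0.289 m²; P = 2y√(1+z²) = 2×0.543×1.4 = 1.521 m. Hydraulic radius R = A/P = 0.289/1.521 = 0.19 m. Q_A = (1/0.032)·0.289·0.19^(2/3)·√0.003597 = 0.179 m³/s.
Channel B: With bottom width b = 1.78 m and side slope z = 0.59: A = (b + zy)y = (1.78 + 0.59×0.598)×0.598 = 1.275 m²; P = b + 2y√(1+z²) = 1.78 + 2×0.598×1.161 = 3.169 m. Hydraulic radius R = A/P = 1.275/3.169 = 0.4025 m. Q_B = (1/0.032)·1.275·0.4025^(2/3)·√0.003597 = 1.303 m³/s.
The larger discharge is 1.303 m³/s and the smaller is 0.179 m³/s; the ratio is 7.28.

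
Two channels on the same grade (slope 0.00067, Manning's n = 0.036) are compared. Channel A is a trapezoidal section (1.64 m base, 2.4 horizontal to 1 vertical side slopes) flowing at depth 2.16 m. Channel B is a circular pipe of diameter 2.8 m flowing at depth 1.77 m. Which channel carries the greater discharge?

channel A

Channel A: With bottom width b = 1.64 m and side slope z = 2.4: A = (b + zy)y = (1.64 + 2.4×2.16)×2.16 = 14.74 m²; P = b + 2y√(1+z²) = 1.64 + 2×2.16×2.6 = 12.87 m. Hydraulic radius R = A/P = 14.74/12.87 = 1.145 m. Q_A = (1/0.036)·14.74·1.145^(2/3)·√0.00067 = 11.6 m³/s.
Channel B: For a circular section of diameter D = 2.8 m at depth y = 1.77 m, the central angle is θ = 2 arccos(1 − 2y/D) = 3.677 rad. Then A = (D²/8)(θ − sin θ) = 4.103 m² and P = Dθ/2 = 5.147 m. Hydraulic radius R = A/P = 4.103/5.147 = 0.7971 m. Q_B = (1/0.036)·4.103·0.7971^(2/3)·√0.00067 = 2.536 m³/s.
Q_A = 11.6 m³/s vs Q_B = 2.536 m³/s, so channel A carries more.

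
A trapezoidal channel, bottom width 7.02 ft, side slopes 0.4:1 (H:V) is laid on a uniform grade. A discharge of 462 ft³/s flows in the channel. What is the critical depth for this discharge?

At critical depth, Q² T / (g A³) = 1, i.e. A³/T = Q²/g = 462²/32.2 = 6629.
Trying y = 3.85 ft: A³/T = 3544 — low.
Trying y = 5.68 ft: A³/T = 12710 — high.
Trying y = 4.67 ft: A³/T = 6648 — matches.

y_c = 4.67 ft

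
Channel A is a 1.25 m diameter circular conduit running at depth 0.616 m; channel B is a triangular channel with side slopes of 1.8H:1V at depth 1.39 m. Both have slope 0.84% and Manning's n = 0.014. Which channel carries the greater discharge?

channel B

Channel A: For a circular section of diameter D = 1.25 m at depth y = 0.616 m, the central angle is θ = 2 arccos(1 − 2y/D) = 3.113 rad. Then A = (D²/8)(θ − sin θ) = 0.6023 m² and P = Dθ/2 = 1.945 m. Hydraulic radius R = A/P = 0.6023/1.945 = 0.3096 m. Q_A = (1/0.014)·0.6023·0.3096^(2/3)·√0.0084 = 1.805 m³/s.
Channel B: For a triangular section with side slope z = 1.8: A = zy² = 1.8×1.39² = 3.478 m²; P = 2y√(1+z²) = 2×1.39×2.059 = 5.724 m. Hydraulic radius R = A/P = 3.478/5.724 = 0.6075 m. Q_B = (1/0.014)·3.478·0.6075^(2/3)·√0.0084 = 16.33 m³/s.
Q_A = 1.805 m³/s vs Q_B = 16.33 m³/s, so channel B carries more.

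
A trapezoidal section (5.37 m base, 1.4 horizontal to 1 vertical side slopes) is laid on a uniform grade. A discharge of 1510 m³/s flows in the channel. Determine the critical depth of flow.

At critical depth, Q² T / (g A³) = 1, i.e. A³/T = Q²/g = 1510²/9.81 = 232400.
Trying y = 11.5 m: A³/T = 400600 — too large.
Trying y = 7.34 m: A³/T = 58430 — too small.
Trying y = 10.2 m: A³/T = 237300 — matches.

y_c = 10.2 m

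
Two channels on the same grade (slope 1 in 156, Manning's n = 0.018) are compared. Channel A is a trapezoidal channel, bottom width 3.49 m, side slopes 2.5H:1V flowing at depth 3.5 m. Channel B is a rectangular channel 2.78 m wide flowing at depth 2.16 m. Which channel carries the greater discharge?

Channel A: With bottom width b = 3.49 m and side slope z = 2.5: A = (b + zy)y = (3.49 + 2.5×3.5)×3.5 = 42.84 m²; P = b + 2y√(1+z²) = 3.49 + 2×3.5×2.693 = 22.34 m. Hydraulic radius R = A/P = 42.84/22.34 = 1.918 m. Q_A = (1/0.018)·42.84·1.918^(2/3)·√0.00641 = 294.1 m³/s.
Channel B: Flow area A = b·y = 2.78 × 2.16 = 6.005 m². Wetted perimeter P = b + 2y = 2.78 + 2×2.16 = 7.1 m. Hydraulic radius R = A/P = 6.005/7.1 = 0.8457 m. Q_B = (1/0.018)·6.005·0.8457^(2/3)·√0.00641 = 23.89 m³/s.
Q_A = 294.1 m³/s vs Q_B = 23.89 m³/s, so channel A carries more.

channel A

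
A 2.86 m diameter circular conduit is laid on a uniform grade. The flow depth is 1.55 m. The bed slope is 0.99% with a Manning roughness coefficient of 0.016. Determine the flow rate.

For a circular section of diameter D = 2.86 m at depth y = 1.55 m, the central angle is θ = 2 arccos(1 − 2y/D) = 3.31 rad. Then A = (D²/8)(θ − sin θ) = 3.555 m² and P = Dθ/2 = 4.733 m.
Hydraulic radius R = A/P = 3.555/4.733 = 0.7511 m.
Manning's equation: Q = (1/n) A R^(2/3) S^(1/2) = (1/0.016) × 3.555 × 0.7511^(2/3) × 0.0099^(1/2) = 18.3 m³/s.

Q = 18.3 m³/s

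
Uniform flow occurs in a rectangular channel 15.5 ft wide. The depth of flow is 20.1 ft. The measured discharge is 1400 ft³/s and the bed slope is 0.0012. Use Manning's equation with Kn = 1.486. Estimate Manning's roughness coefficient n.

Flow area A = b·y = 15.5 × 20.1 = 311.6 ft². Wetted perimeter P = b + 2y = 15.5 + 2×20.1 = 55.7 ft.
Hydraulic radius R = A/P = 311.6/55.7 = 5.593 ft.
Rearranging Manning's equation: n = (1.486/Q) A R^(2/3) S^(1/2) = (1.486/1400) × 311.6 × 5.593^(2/3) × √0.0012 = 0.0361.

n = 0.0361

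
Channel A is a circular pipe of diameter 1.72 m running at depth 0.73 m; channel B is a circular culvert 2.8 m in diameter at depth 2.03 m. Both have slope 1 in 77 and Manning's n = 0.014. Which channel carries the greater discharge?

Channel A: For a circular section of diameter D = 1.72 m at depth y = 0.73 m, the central angle is θ = 2 arccos(1 − 2y/D) = 2.838 rad. Then A = (D²/8)(θ − sin θ) = 0.939 m² and P = Dθ/2 = 2.441 m. Hydraulic radius R = A/P = 0.939/2.441 = 0.3847 m. Q_A = (1/0.014)·0.939·0.3847^(2/3)·√0.01299 = 4.043 m³/s.
Channel B: For a circular section of diameter D = 2.8 m at depth y = 2.03 m, the central angle is θ = 2 arccos(1 − 2y/D) = 4.075 rad. Then A = (D²/8)(θ − sin θ) = 4.781 m² and P = Dθ/2 = 5.705 m. Hydraulic radius R = A/P = 4.781/5.705 = 0.8381 m. Q_B = (1/0.014)·4.781·0.8381^(2/3)·√0.01299 = 34.6 m³/s.
Q_A = 4.043 m³/s vs Q_B = 34.6 m³/s, so channel B carries more.

channel B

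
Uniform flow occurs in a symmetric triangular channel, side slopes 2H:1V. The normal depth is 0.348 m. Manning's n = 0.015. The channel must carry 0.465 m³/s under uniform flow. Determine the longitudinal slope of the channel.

For a triangular section with side slope z = 2: A = zy² = 2×0.348² = 0.2422 m²; P = 2y√(1+z²) = 2×0.348×2.236 = 1.556 m.
Hydraulic radius R = A/P = 0.2422/1.556 = 0.1556 m.
From Manning's equation, S = [nQ / (1 A R^(2/3))]² = [0.015 × 0.465 / (1 × 0.2422 × 0.1556^(2/3))]² = 0.00991.

S = 0.00991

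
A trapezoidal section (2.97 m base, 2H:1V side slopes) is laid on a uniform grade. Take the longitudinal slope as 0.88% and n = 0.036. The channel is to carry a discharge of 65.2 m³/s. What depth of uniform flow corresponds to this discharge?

Manning's equation rearranged: A R^(2/3) = nQ / (1·√S) = 0.036 × 65.2 / (√0.0088) = 25.02.
At y = 1.99 m: A R^(2/3) = 15.31 — low.
At y = 2.96 m: A R^(2/3) = 36.35 — high.
At y = 2.5 m: A R^(2/3) = 25.03 — matches.

y_n = 2.5 m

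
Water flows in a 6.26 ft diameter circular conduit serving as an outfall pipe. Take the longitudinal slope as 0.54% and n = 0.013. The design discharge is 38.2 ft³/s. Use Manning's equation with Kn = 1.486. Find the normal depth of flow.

Manning's equation rearranged: A R^(2/3) = nQ / (1.486·√S) = 0.013 × 38.2 / (1.486 × √0.0054) = 4.548.
Try y = 1.03 ft: A R^(2/3) = 2.44 — short.
Try y = 1.66 ft: A R^(2/3) = 6.385 — over.
Try y = 1.4 ft: A R^(2/3) = 4.551 — matches.

y_n = 1.4 ft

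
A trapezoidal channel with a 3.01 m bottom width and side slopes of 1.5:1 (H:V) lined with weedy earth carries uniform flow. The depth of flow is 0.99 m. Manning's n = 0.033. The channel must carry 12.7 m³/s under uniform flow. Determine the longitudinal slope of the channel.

S = 0.0149

With bottom width b = 3.01 m and side slope z = 1.5: A = (b + zy)y = (3.01 + 1.5×0.99)×0.99 = 4.45 m²; P = b + 2y√(1+z²) = 3.01 + 2×0.99×1.803 = 6.579 m.
Hydraulic radius R = A/P = 4.45/6.579 = 0.6764 m.
From Manning's equation, S = [nQ / (1 A R^(2/3))]² = [0.033 × 12.7 / (1 × 4.45 × 0.6764^(2/3))]² = 0.0149.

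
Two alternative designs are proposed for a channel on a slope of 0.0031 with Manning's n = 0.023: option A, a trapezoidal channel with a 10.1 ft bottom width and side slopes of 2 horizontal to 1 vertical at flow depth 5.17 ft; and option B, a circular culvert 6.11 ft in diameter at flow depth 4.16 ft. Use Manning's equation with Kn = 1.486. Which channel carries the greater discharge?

channel A

Channel A: With bottom width b = 10.1 ft and side slope z = 2: A = (b + zy)y = (10.1 + 2×5.17)×5.17 = 105.7 ft²; P = b + 2y√(1+z²) = 10.1 + 2×5.17×2.236 = 33.22 ft. Hydraulic radius R = A/P = 105.7/33.22 = 3.181 ft. Q_A = (1.486/0.023)·105.7·3.181^(2/3)·√0.0031 = 822.2 ft³/s.
Channel B: For a circular section of diameter D = 6.11 ft at depth y = 4.16 ft, the central angle is θ = 2 arccos(1 − 2y/D) = 3.882 rad. Then A = (D²/8)(θ − sin θ) = 21.26 ft² and P = Dθ/2 = 11.86 ft. Hydraulic radius R = A/P = 21.26/11.86 = 1.793 ft. Q_B = (1.486/0.023)·21.26·1.793^(2/3)·√0.0031 = 112.9 ft³/s.
Q_A = 822.2 ft³/s vs Q_B = 112.9 ft³/s, so channel A carries more.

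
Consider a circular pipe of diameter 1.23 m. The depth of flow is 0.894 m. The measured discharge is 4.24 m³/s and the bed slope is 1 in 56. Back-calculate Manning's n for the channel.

For a circular section of diameter D = 1.23 m at depth y = 0.894 m, the central angle is θ = 2 arccos(1 − 2y/D) = 4.083 rad. Then A = (D²/8)(θ − sin θ) = 0.9251 m² and P = Dθ/2 = 2.511 m.
Hydraulic radius R = A/P = 0.9251/2.511 = 0.3684 m.
Rearranging Manning's equation: n = (1/Q) A R^(2/3) S^(1/2) = (1/4.24) × 0.9251 × 0.3684^(2/3) × √0.01786 = 0.015.

n = 0.015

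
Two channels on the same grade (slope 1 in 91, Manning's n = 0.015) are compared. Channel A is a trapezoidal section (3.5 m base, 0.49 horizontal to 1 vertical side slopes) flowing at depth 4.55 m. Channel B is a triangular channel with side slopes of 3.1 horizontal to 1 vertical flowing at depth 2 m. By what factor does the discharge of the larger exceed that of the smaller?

Channel A: With bottom width b = 3.5 m and side slope z = 0.49: A = (b + zy)y = (3.5 + 0.49×4.55)×4.55 = 26.07 m²; P = b + 2y√(1+z²) = 3.5 + 2×4.55×1.114 = 13.63 m. Hydraulic radius R = A/P = 26.07/13.63 = 1.912 m. Q_A = (1/0.015)·26.07·1.912^(2/3)·√0.01099 = 280.7 m³/s.
Channel B: For a triangular section with side slope z = 3.1: A = zy² = 3.1×2² = 12.4 m²; P = 2y√(1+z²) = 2×2×3.257 = 13.03 m. Hydraulic radius R = A/P = 12.4/13.03 = 0.9517 m. Q_B = (1/0.015)·12.4·0.9517^(2/3)·√0.01099 = 83.85 m³/s.
The larger discharge is 280.7 m³/s and the smaller is 83.85 m³/s; the ratio is 3.35.

3.35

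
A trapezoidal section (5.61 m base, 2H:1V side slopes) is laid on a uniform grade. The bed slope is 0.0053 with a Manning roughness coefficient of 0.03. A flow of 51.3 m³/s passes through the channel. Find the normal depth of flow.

Manning's equation rearranged: A R^(2/3) = nQ / (1·√S) = 0.03 × 51.3 / (√0.0053) = 21.14.
At y = 2.33 m: A R^(2/3) = 31.26 — high.
At y = 1.7 m: A R^(2/3) = 16.9 — low.
At y = 1.91 m: A R^(2/3) = 21.15 — close enough.

y_n = 1.91 m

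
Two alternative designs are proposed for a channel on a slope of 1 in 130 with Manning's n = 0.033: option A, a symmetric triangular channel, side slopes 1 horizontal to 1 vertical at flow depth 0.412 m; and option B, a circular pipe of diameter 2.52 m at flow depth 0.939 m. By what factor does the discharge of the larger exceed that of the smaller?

23.1

Channel A: For a triangular section with side slope z = 1: A = zy² = 1×0.412² = 0.1697 m²; P = 2y√(1+z²) = 2×0.412×1.414 = 1.165 m. Hydraulic radius R = A/P = 0.1697/1.165 = 0.1457 m. Q_A = (1/0.033)·0.1697·0.1457^(2/3)·√0.007692 = 0.1249 m³/s.
Channel B: For a circular section of diameter D = 2.52 m at depth y = 0.939 m, the central angle is θ = 2 arccos(1 − 2y/D) = 2.626 rad. Then A = (D²/8)(θ − sin θ) = 1.694 m² and P = Dθ/2 = 3.309 m. Hydraulic radius R = A/P = 1.694/3.309 = 0.5118 m. Q_B = (1/0.033)·1.694·0.5118^(2/3)·√0.007692 = 2.88 m³/s.
The larger discharge is 2.88 m³/s and the smaller is 0.1249 m³/s; the ratio is 23.1.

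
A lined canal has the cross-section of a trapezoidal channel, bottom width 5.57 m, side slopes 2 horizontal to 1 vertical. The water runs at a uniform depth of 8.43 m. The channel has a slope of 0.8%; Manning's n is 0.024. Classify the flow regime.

supercritical

With bottom width b = 5.57 m and side slope z = 2: A = (b + zy)y = (5.57 + 2×8.43)×8.43 = 189.1 m²; P = b + 2y√(1+z²) = 5.57 + 2×8.43×2.236 = 43.27 m.
Hydraulic radius R = A/P = 189.1/43.27 = 4.37 m.
V = (1/n) R^(2/3) √S = (1/0.024) × 4.37^(2/3) × √0.008 = 9.961 m/s. Hydraulic depth D_h = A/T = 189.1/39.29 = 4.813 m.
Froude number Fr = V/√(g·D_h) = 9.961/√(9.81×4.813) = 1.45, which is greater than 1, so the flow is supercritical.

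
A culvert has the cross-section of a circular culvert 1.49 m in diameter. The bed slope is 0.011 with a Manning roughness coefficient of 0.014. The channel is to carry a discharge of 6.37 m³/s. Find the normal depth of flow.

Manning's equation rearranged: A R^(2/3) = nQ / (1·√S) = 0.014 × 6.37 / (√0.011) = 0.8503.
Try y = 0.987 m: A R^(2/3) = 0.7013 — too small.
Try y = 1.15 m: A R^(2/3) = 0.8502 — matches.

y_n = 1.15 m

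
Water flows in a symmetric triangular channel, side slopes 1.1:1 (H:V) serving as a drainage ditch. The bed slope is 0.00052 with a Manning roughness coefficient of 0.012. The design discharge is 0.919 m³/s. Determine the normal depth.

Manning's equation rearranged: A R^(2/3) = nQ / (1·√S) = 0.012 × 0.919 / (√0.00052) = 0.4836.
At y = 1.14 m: A R^(2/3) = 0.804 — over.
At y = 0.665 m: A R^(2/3) = 0.191 — short.
At y = 0.942 m: A R^(2/3) = 0.4834 — matches.

y_n = 0.942 m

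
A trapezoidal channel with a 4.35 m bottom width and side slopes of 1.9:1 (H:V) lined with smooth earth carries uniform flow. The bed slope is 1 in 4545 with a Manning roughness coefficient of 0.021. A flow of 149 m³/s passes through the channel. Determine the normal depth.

y_n = 6.11 m

Manning's equation rearranged: A R^(2/3) = nQ / (1·√S) = 0.021 × 149 / (√0.00022) = 210.9.
Trying y = 4.26 m: A R^(2/3) = 93.47 — low.
Trying y = 6.11 m: A R^(2/3) = 211.2 — close enough.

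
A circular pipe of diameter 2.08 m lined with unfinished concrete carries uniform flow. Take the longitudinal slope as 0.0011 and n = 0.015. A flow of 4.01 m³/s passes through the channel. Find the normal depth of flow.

y_n = 1.44 m

Manning's equation rearranged: A R^(2/3) = nQ / (1·√S) = 0.015 × 4.01 / (√0.0011) = 1.814.
Try y = 1.21 m: A R^(2/3) = 1.407 — low.
Try y = 1.71 m: A R^(2/3) = 2.203 — high.
Try y = 1.44 m: A R^(2/3) = 1.813 — matches.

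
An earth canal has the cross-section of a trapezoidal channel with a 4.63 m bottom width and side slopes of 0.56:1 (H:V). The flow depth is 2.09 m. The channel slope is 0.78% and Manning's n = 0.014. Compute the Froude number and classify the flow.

With bottom width b = 4.63 m and side slope z = 0.56: A = (b + zy)y = (4.63 + 0.56×2.09)×2.09 = 12.12 m²; P = b + 2y√(1+z²) = 4.63 + 2×2.09×1.146 = 9.421 m.
Hydraulic radius R = A/P = 12.12/9.421 = 1.287 m.
V = (1/n) R^(2/3) √S = (1/0.014) × 1.287^(2/3) × √0.0078 = 7.463 m/s. Hydraulic depth D_h = A/T = 12.12/6.971 = 1.739 m.
Froude number Fr = V/√(g·D_h) = 7.463/√(9.81×1.739) = 1.81, which is greater than 1, so the flow is supercritical.

supercritical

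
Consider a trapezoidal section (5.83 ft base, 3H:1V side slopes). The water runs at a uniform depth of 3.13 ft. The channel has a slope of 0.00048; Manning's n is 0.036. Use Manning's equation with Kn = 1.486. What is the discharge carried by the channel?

Q = 65.1 ft³/s

With bottom width b = 5.83 ft and side slope z = 3: A = (b + zy)y = (5.83 + 3×3.13)×3.13 = 47.64 ft²; P = b + 2y√(1+z²) = 5.83 + 2×3.13×3.162 = 25.63 ft.
Hydraulic radius R = A/P = 47.64/25.63 = 1.859 ft.
Manning's equation: Q = (1.486/n) A R^(2/3) S^(1/2) = (1.486/0.036) × 47.64 × 1.859^(2/3) × 0.00048^(1/2) = 65.1 ft³/s.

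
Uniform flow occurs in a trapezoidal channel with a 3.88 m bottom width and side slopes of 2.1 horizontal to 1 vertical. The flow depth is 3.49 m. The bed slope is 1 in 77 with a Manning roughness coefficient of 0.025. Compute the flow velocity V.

With bottom width b = 3.88 m and side slope z = 2.1: A = (b + zy)y = (3.88 + 2.1×3.49)×3.49 = 39.12 m²; P = b + 2y√(1+z²) = 3.88 + 2×3.49×2.326 = 20.12 m.
Hydraulic radius R = A/P = 39.12/20.12 = 1.945 m.
From Manning's equation, V = (1/n) R^(2/3) S^(1/2) = (1/0.025) × 1.945^(2/3) × 0.01299^(1/2) = 7.1 m/s.

V = 7.1 m/s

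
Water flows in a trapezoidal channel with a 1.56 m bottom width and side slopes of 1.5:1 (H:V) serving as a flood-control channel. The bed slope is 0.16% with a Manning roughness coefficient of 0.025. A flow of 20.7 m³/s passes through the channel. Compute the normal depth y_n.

Manning's equation rearranged: A R^(2/3) = nQ / (1·√S) = 0.025 × 20.7 / (√0.0016) = 12.94.
Trying y = 2.51 m: A R^(2/3) = 15.59 — high.
Trying y = 1.77 m: A R^(2/3) = 7.156 — low.
Trying y = 2.31 m: A R^(2/3) = 12.92 — ≈ 12.94.

y_n = 2.31 m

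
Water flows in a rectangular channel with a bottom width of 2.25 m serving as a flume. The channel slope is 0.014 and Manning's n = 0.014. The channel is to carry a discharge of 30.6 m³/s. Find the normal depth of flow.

Manning's equation rearranged: A R^(2/3) = nQ / (1·√S) = 0.014 × 30.6 / (√0.014) = 3.621.
Try y = 2.27 m: A R^(2/3) = 4.224 — high.
Try y = 1.52 m: A R^(2/3) = 2.557 — low.
Try y = 2 m: A R^(2/3) = 3.615 — close enough.

y_n = 2 m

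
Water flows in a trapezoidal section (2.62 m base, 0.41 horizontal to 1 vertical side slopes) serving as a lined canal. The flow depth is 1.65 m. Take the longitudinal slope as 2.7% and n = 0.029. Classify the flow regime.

With bottom width b = 2.62 m and side slope z = 0.41: A = (b + zy)y = (2.62 + 0.41×1.65)×1.65 = 5.439 m²; P = b + 2y√(1+z²) = 2.62 + 2×1.65×1.081 = 6.187 m.
Hydraulic radius R = A/P = 5.439/6.187 = 0.8792 m.
V = (1/n) R^(2/3) √S = (1/0.029) × 0.8792^(2/3) × √0.027 = 5.2 m/s. Hydraulic depth D_h = A/T = 5.439/3.973 = 1.369 m.
Froude number Fr = V/√(g·D_h) = 5.2/√(9.81×1.369) = 1.42, which is greater than 1, so the flow is supercritical.

supercritical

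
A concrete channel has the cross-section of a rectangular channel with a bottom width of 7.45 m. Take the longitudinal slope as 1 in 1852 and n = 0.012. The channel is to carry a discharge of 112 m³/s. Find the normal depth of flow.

Manning's equation rearranged: A R^(2/3) = nQ / (1·√S) = 0.012 × 112 / (√0.00054) = 57.84.
Trying y = 3.74 m: A R^(2/3) = 42.24 — too small.
Trying y = 4.75 m: A R^(2/3) = 57.81 — close enough.

y_n = 4.75 m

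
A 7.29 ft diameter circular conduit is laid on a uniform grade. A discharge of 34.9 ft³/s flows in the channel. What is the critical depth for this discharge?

At critical depth, Q² T / (g A³) = 1, i.e. A³/T = Q²/g = 34.9²/32.2 = 37.83.
Try y = 1.69 ft: A³/T = 64.12 — too large.
Try y = 1.08 ft: A³/T = 11.07 — too small.
Try y = 1.48 ft: A³/T = 38.16 — ≈ 37.83.

y_c = 1.48 ft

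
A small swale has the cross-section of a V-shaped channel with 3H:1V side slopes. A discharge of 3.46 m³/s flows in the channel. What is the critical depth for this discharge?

At critical depth, Q² T / (g A³) = 1, i.e. A³/T = Q²/g = 3.46²/9.81 = 1.22.
Try y = 0.623 m: A³/T = 0.4223 — too small.
Try y = 0.894 m: A³/T = 2.57 — too large.
Try y = 0.77 m: A³/T = 1.218 — close enough.

y_c = 0.77 m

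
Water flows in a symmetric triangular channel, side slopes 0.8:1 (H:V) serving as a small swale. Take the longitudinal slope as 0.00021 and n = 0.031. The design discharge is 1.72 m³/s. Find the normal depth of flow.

Manning's equation rearranged: A R^(2/3) = nQ / (1·√S) = 0.031 × 1.72 / (√0.00021) = 3.679.
Trying y = 2.82 m: A R^(2/3) = 5.846 — high.
Trying y = 1.79 m: A R^(2/3) = 1.74 — low.
Trying y = 2.37 m: A R^(2/3) = 3.677 — close enough.

y_n = 2.37 m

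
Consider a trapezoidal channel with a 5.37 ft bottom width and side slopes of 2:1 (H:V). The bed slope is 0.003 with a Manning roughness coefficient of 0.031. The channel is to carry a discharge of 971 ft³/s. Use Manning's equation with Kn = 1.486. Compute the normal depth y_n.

Manning's equation rearranged: A R^(2/3) = nQ / (1.486·√S) = 0.031 × 971 / (1.486 × √0.003) = 369.8.
At y = 9.17 ft: A R^(2/3) = 609 — over.
At y = 7.41 ft: A R^(2/3) = 369.7 — matches.

y_n = 7.41 ft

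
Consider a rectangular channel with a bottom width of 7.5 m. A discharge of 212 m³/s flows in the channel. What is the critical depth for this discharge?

For a rectangular channel, critical depth y_c = (q²/g)^(1/3) where q = Q/b = 212/7.5 = 28.27 m²/s.
So y_c = (28.27²/9.81)^(1/3) = 4.33 m.

y_c = 4.33 m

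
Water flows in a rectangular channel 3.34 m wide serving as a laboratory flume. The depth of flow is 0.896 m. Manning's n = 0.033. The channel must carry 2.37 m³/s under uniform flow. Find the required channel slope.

S = 0.0014

Flow area A = b·y = 3.34 × 0.896 = 2.993 m². Wetted perimeter P = b + 2y = 3.34 + 2×0.896 = 5.132 m.
Hydraulic radius R = A/P = 2.993/5.132 = 0.5831 m.
From Manning's equation, S = [nQ / (1 A R^(2/3))]² = [0.033 × 2.37 / (1 × 2.993 × 0.5831^(2/3))]² = 0.0014.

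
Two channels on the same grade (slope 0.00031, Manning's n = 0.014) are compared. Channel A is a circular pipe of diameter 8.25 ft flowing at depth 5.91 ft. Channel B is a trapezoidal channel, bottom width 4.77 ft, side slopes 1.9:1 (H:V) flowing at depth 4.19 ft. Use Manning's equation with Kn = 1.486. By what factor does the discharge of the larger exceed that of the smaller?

1.26

Channel A: For a circular section of diameter D = 8.25 ft at depth y = 5.91 ft, the central angle is θ = 2 arccos(1 − 2y/D) = 4.037 rad. Then A = (D²/8)(θ − sin θ) = 40.98 ft² and P = Dθ/2 = 16.65 ft. Hydraulic radius R = A/P = 40.98/16.65 = 2.461 ft. Q_A = (1.486/0.014)·40.98·2.461^(2/3)·√0.00031 = 139.6 ft³/s.
Channel B: With bottom width b = 4.77 ft and side slope z = 1.9: A = (b + zy)y = (4.77 + 1.9×4.19)×4.19 = 53.34 ft²; P = b + 2y√(1+z²) = 4.77 + 2×4.19×2.147 = 22.76 ft. Hydraulic radius R = A/P = 53.34/22.76 = 2.343 ft. Q_B = (1.486/0.014)·53.34·2.343^(2/3)·√0.00031 = 175.9 ft³/s.
The larger discharge is 175.9 ft³/s and the smaller is 139.6 ft³/s; the ratio is 1.26.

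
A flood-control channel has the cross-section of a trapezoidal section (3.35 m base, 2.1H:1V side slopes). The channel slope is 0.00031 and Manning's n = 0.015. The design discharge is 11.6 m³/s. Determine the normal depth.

y_n = 1.54 m

Manning's equation rearranged: A R^(2/3) = nQ / (1·√S) = 0.015 × 11.6 / (√0.00031) = 9.883.
At y = 1.29 m: A R^(2/3) = 6.936 — too small.
At y = 1.54 m: A R^(2/3) = 9.897 — matches.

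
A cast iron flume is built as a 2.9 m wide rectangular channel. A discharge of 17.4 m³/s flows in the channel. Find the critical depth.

y_c = 1.54 m

For a rectangular channel, critical depth y_c = (q²/g)^(1/3) where q = Q/b = 17.4/2.9 = 6 m²/s.
So y_c = (6²/9.81)^(1/3) = 1.54 m.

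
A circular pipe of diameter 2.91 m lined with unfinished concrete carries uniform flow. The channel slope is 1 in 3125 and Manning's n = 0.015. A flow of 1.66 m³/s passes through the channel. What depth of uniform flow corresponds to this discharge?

Manning's equation rearranged: A R^(2/3) = nQ / (1·√S) = 0.015 × 1.66 / (√0.00032) = 1.392.
At y = 1.22 m: A R^(2/3) = 1.975 — over.
At y = 0.859 m: A R^(2/3) = 1.021 — short.
At y = 1.01 m: A R^(2/3) = 1.392 — close enough.

y_n = 1.01 m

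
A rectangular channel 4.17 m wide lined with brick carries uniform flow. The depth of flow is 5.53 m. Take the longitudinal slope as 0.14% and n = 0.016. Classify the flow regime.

subcritical

Flow area A = b·y = 4.17 × 5.53 = 23.06 m². Wetted perimeter P = b + 2y = 4.17 + 2×5.53 = 15.23 m.
Hydraulic radius R = A/P = 23.06/15.23 = 1.514 m.
V = (1/n) R^(2/3) √S = (1/0.016) × 1.514^(2/3) × √0.0014 = 3.084 m/s. Hydraulic depth D_h = A/T = 23.06/4.17 = 5.53 m.
Froude number Fr = V/√(g·D_h) = 3.084/√(9.81×5.53) = 0.419, which is less than 1, so the flow is subcritical.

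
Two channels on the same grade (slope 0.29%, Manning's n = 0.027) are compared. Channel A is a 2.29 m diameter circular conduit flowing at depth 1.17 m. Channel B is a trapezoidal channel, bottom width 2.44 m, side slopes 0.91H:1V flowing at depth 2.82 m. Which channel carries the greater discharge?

Channel A: For a circular section of diameter D = 2.29 m at depth y = 1.17 m, the central angle is θ = 2 arccos(1 − 2y/D) = 3.185 rad. Then A = (D²/8)(θ − sin θ) = 2.117 m² and P = Dθ/2 = 3.647 m. Hydraulic radius R = A/P = 2.117/3.647 = 0.5803 m. Q_A = (1/0.027)·2.117·0.5803^(2/3)·√0.0029 = 2.937 m³/s.
Channel B: With bottom width b = 2.44 m and side slope z = 0.91: A = (b + zy)y = (2.44 + 0.91×2.82)×2.82 = 14.12 m²; P = b + 2y√(1+z²) = 2.44 + 2×2.82×1.352 = 10.07 m. Hydraulic radius R = A/P = 14.12/10.07 = 1.403 m. Q_B = (1/0.027)·14.12·1.403^(2/3)·√0.0029 = 35.28 m³/s.
Q_A = 2.937 m³/s vs Q_B = 35.28 m³/s, so channel B carries more.

channel B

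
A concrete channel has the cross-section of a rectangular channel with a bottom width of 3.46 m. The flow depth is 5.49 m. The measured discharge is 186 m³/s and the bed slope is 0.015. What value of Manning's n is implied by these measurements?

n = 0.015

Flow area A = b·y = 3.46 × 5.49 = 19 m². Wetted perimeter P = b + 2y = 3.46 + 2×5.49 = 14.44 m.
Hydraulic radius R = A/P = 19/14.44 = 1.315 m.
Rearranging Manning's equation: n = (1/Q) A R^(2/3) S^(1/2) = (1/186) × 19 × 1.315^(2/3) × √0.015 = 0.015.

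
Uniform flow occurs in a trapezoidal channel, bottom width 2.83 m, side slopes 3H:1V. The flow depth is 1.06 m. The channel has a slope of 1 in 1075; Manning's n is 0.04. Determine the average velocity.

V = 0.583 m/s

With bottom width b = 2.83 m and side slope z = 3: A = (b + zy)y = (2.83 + 3×1.06)×1.06 = 6.371 m²; P = b + 2y√(1+z²) = 2.83 + 2×1.06×3.162 = 9.534 m.
Hydraulic radius R = A/P = 6.371/9.534 = 0.6682 m.
From Manning's equation, V = (1/n) R^(2/3) S^(1/2) = (1/0.04) × 0.6682^(2/3) × 0.0009302^(1/2) = 0.583 m/s.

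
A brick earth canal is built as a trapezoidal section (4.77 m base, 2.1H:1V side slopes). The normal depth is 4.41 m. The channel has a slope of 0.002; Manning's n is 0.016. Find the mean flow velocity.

With bottom width b = 4.77 m and side slope z = 2.1: A = (b + zy)y = (4.77 + 2.1×4.41)×4.41 = 61.88 m²; P = b + 2y√(1+z²) = 4.77 + 2×4.41×2.326 = 25.28 m.
Hydraulic radius R = A/P = 61.88/25.28 = 2.447 m.
From Manning's equation, V = (1/n) R^(2/3) S^(1/2) = (1/0.016) × 2.447^(2/3) × 0.002^(1/2) = 5.08 m/s.

V = 5.08 m/s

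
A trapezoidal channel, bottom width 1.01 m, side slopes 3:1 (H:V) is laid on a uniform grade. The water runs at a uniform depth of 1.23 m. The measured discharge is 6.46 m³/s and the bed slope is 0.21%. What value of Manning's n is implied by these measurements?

With bottom width b = 1.01 m and side slope z = 3: A = (b + zy)y = (1.01 + 3×1.23)×1.23 = 5.781 m²; P = b + 2y√(1+z²) = 1.01 + 2×1.23×3.162 = 8.789 m.
Hydraulic radius R = A/P = 5.781/8.789 = 0.6577 m.
Rearranging Manning's equation: n = (1/Q) A R^(2/3) S^(1/2) = (1/6.46) × 5.781 × 0.6577^(2/3) × √0.0021 = 0.031.

n = 0.031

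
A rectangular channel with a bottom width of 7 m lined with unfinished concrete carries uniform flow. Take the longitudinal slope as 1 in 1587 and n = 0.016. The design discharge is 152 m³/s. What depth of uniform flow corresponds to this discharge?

Manning's equation rearranged: A R^(2/3) = nQ / (1·√S) = 0.016 × 152 / (√0.0006301) = 96.88.
Try y = 5.94 m: A R^(2/3) = 70.38 — short.
Try y = 7.71 m: A R^(2/3) = 96.94 — matches.

y_n = 7.71 m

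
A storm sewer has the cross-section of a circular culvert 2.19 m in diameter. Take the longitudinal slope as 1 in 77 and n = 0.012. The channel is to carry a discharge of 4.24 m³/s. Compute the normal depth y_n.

Manning's equation rearranged: A R^(2/3) = nQ / (1·√S) = 0.012 × 4.24 / (√0.01299) = 0.4465.
Trying y = 0.684 m: A R^(2/3) = 0.5336 — over.
Trying y = 0.492 m: A R^(2/3) = 0.279 — short.
Trying y = 0.624 m: A R^(2/3) = 0.4466 — ≈ 0.4465.

y_n = 0.624 m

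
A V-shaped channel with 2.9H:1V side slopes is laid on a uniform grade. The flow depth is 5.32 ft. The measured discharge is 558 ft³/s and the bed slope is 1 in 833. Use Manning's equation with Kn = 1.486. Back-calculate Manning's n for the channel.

For a triangular section with side slope z = 2.9: A = zy² = 2.9×5.32² = 82.08 ft²; P = 2y√(1+z²) = 2×5.32×3.068 = 32.64 ft.
Hydraulic radius R = A/P = 82.08/32.64 = 2.515 ft.
Rearranging Manning's equation: n = (1.486/Q) A R^(2/3) S^(1/2) = (1.486/558) × 82.08 × 2.515^(2/3) × √0.0012 = 0.014.

n = 0.014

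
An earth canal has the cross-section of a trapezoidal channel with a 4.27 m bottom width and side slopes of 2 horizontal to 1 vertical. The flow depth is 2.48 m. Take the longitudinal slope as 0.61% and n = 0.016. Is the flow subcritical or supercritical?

With bottom width b = 4.27 m and side slope z = 2: A = (b + zy)y = (4.27 + 2×2.48)×2.48 = 22.89 m²; P = b + 2y√(1+z²) = 4.27 + 2×2.48×2.236 = 15.36 m.
Hydraulic radius R = A/P = 22.89/15.36 = 1.49 m.
V = (1/n) R^(2/3) √S = (1/0.016) × 1.49^(2/3) × √0.0061 = 6.368 m/s. Hydraulic depth D_h = A/T = 22.89/14.19 = 1.613 m.
Froude number Fr = V/√(g·D_h) = 6.368/√(9.81×1.613) = 1.6, which is greater than 1, so the flow is supercritical.

supercritical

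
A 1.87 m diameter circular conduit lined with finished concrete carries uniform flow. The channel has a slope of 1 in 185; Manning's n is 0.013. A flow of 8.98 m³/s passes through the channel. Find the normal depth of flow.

y_n = 1.47 m

Manning's equation rearranged: A R^(2/3) = nQ / (1·√S) = 0.013 × 8.98 / (√0.005405) = 1.588.
Trying y = 1.73 m: A R^(2/3) = 1.777 — too large.
Trying y = 1.47 m: A R^(2/3) = 1.589 — close enough.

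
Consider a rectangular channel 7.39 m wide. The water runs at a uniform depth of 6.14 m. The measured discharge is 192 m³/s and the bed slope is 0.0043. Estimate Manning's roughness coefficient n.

n = 0.0271

Flow area A = b·y = 7.39 × 6.14 = 45.37 m². Wetted perimeter P = b + 2y = 7.39 + 2×6.14 = 19.67 m.
Hydraulic radius R = A/P = 45.37/19.67 = 2.307 m.
Rearranging Manning's equation: n = (1/Q) A R^(2/3) S^(1/2) = (1/192) × 45.37 × 2.307^(2/3) × √0.0043 = 0.0271.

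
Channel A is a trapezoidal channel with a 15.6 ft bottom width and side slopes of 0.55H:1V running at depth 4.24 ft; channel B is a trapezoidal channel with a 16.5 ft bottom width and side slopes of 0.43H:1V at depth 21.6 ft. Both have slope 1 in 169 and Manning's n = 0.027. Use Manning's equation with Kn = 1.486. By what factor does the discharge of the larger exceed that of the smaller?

15

Channel A: With bottom width b = 15.6 ft and side slope z = 0.55: A = (b + zy)y = (15.6 + 0.55×4.24)×4.24 = 76.03 ft²; P = b + 2y√(1+z²) = 15.6 + 2×4.24×1.141 = 25.28 ft. Hydraulic radius R = A/P = 76.03/25.28 = 3.008 ft. Q_A = (1.486/0.027)·76.03·3.008^(2/3)·√0.005917 = 670.7 ft³/s.
Channel B: With bottom width b = 16.5 ft and side slope z = 0.43: A = (b + zy)y = (16.5 + 0.43×21.6)×21.6 = 557 ft²; P = b + 2y√(1+z²) = 16.5 + 2×21.6×1.089 = 63.52 ft. Hydraulic radius R = A/P = 557/63.52 = 8.769 ft. Q_B = (1.486/0.027)·557·8.769^(2/3)·√0.005917 = 10030 ft³/s.
The larger discharge is 10030 ft³/s and the smaller is 670.7 ft³/s; the ratio is 15.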